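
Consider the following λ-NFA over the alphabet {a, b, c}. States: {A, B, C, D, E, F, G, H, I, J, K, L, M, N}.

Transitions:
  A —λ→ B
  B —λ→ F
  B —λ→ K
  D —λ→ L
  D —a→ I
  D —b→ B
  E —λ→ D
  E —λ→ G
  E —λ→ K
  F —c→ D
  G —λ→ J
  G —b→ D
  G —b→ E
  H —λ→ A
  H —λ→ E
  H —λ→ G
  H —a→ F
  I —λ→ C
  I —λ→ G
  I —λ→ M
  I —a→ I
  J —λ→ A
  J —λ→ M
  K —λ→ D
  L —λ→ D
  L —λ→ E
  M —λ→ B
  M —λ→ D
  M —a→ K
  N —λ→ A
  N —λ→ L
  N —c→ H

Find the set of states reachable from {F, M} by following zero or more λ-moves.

Start with {F, M}.
From M via λ: add B, D.
From B via λ: add K.
From D via λ: add L.
From L via λ: add E.
From E via λ: add G.
From G via λ: add J.
From J via λ: add A.
No new states can be added; the closed set is {A, B, D, E, F, G, J, K, L, M}.

{A, B, D, E, F, G, J, K, L, M}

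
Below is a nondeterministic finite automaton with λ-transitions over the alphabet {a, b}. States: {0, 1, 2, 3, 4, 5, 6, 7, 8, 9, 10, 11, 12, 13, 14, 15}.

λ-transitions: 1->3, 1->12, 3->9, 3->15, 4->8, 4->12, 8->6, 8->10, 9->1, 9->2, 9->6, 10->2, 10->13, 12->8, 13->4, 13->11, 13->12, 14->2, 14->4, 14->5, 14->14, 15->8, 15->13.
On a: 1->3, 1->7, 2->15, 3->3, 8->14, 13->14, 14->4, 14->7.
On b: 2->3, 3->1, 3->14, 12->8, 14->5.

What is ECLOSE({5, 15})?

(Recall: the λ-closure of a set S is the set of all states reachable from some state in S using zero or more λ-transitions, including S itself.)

Start with {5, 15}.
From 15 via λ: add 8, 13.
From 8 via λ: add 6, 10.
From 13 via λ: add 4, 11, 12.
From 10 via λ: add 2.
No new states can be added; the closed set is {2, 4, 5, 6, 8, 10, 11, 12, 13, 15}.

{2, 4, 5, 6, 8, 10, 11, 12, 13, 15}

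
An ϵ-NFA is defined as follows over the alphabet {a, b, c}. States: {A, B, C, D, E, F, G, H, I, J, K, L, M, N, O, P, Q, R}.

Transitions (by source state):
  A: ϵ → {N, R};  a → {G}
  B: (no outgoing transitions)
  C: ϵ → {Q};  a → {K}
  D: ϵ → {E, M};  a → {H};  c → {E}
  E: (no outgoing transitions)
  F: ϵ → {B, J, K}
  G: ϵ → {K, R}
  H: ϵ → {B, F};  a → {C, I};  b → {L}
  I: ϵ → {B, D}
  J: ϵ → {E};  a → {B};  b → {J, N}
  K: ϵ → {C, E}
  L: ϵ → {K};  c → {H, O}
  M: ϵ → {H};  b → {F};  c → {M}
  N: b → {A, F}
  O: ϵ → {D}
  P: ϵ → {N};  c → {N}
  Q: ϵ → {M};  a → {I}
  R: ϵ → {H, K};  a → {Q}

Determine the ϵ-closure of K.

Start with {K}.
From K via ϵ: add C, E.
From C via ϵ: add Q.
From Q via ϵ: add M.
From M via ϵ: add H.
From H via ϵ: add B, F.
From F via ϵ: add J.
No new states can be added; the closed set is {B, C, E, F, H, J, K, M, Q}.

{B, C, E, F, H, J, K, M, Q}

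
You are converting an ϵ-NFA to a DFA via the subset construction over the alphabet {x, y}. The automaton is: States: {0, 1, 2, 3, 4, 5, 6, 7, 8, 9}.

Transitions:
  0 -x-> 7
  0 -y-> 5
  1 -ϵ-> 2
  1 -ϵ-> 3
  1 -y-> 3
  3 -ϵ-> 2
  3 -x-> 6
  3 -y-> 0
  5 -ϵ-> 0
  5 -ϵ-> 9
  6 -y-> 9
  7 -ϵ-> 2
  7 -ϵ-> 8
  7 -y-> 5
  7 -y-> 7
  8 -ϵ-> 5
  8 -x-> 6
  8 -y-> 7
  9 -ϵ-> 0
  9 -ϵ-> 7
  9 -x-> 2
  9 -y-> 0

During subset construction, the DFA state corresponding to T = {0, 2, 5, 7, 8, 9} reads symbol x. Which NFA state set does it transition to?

0 on x → {7}.
8 on x → {6}.
9 on x → {2}.
No x-transition from 2, 5, 7.
Union after reading x: {2, 6, 7}.
Now take the ϵ-closure:
From 7 via ϵ: add 8.
From 8 via ϵ: add 5.
From 5 via ϵ: add 0, 9.
No new states can be added; the closed set is {0, 2, 5, 6, 7, 8, 9}.

{0, 2, 5, 6, 7, 8, 9}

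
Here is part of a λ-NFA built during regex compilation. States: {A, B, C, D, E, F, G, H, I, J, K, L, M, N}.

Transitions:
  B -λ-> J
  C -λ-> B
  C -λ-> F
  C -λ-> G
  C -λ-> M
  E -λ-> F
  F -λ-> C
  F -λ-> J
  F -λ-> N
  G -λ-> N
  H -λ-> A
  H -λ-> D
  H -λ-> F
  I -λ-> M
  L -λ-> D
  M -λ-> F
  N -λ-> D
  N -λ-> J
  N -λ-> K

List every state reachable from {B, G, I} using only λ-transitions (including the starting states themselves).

{B, C, D, F, G, I, J, K, M, N}

Start with {B, G, I}.
From B via λ: add J.
From G via λ: add N.
From I via λ: add M.
From M via λ: add F.
From N via λ: add D, K.
From F via λ: add C.
No new states can be added; the closed set is {B, C, D, F, G, I, J, K, M, N}.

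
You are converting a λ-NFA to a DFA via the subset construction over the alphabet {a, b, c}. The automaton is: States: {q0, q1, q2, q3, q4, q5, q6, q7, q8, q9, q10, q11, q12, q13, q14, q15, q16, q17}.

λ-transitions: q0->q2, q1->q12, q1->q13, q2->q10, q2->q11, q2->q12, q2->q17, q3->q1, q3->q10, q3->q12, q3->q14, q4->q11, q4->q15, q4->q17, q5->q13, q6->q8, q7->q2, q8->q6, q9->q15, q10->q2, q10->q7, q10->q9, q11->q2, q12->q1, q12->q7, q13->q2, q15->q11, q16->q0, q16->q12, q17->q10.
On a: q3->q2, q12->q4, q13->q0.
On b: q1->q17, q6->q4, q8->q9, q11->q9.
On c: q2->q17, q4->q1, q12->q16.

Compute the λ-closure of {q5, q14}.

{q1, q2, q5, q7, q9, q10, q11, q12, q13, q14, q15, q17}

Start with {q5, q14}.
From q5 via λ: add q13.
From q13 via λ: add q2.
From q2 via λ: add q10, q11, q12, q17.
From q10 via λ: add q7, q9.
From q12 via λ: add q1.
From q9 via λ: add q15.
No new states can be added; the closed set is {q1, q2, q5, q7, q9, q10, q11, q12, q13, q14, q15, q17}.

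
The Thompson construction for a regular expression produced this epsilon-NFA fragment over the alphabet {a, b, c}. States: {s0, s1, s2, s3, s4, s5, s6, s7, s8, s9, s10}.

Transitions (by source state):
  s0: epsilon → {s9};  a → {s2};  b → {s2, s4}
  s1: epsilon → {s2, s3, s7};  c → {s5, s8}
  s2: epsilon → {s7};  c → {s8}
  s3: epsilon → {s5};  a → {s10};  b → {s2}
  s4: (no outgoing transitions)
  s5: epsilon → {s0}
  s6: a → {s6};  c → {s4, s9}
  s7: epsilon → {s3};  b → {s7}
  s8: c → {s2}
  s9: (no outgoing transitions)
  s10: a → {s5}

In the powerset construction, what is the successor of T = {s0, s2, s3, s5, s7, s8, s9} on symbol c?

{s0, s2, s3, s5, s7, s8, s9}

s2 on c → {s8}.
s8 on c → {s2}.
No c-transition from s0, s3, s5, s7, s9.
Union after reading c: {s2, s8}.
Now take the epsilon-closure:
From s2 via epsilon: add s7.
From s7 via epsilon: add s3.
From s3 via epsilon: add s5.
From s5 via epsilon: add s0.
From s0 via epsilon: add s9.
No new states can be added; the closed set is {s0, s2, s3, s5, s7, s8, s9}.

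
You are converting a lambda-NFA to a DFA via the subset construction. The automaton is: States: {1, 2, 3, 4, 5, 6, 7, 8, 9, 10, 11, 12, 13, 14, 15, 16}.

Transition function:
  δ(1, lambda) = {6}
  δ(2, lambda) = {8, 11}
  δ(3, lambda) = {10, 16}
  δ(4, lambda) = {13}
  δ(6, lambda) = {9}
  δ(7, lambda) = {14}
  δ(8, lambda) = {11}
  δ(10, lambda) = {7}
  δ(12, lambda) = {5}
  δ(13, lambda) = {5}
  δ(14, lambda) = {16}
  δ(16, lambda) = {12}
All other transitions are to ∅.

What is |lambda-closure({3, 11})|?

Start with {3, 11}.
From 3 via lambda: add 10, 16.
From 10 via lambda: add 7.
From 16 via lambda: add 12.
From 7 via lambda: add 14.
From 12 via lambda: add 5.
lambda-closure = {3, 5, 7, 10, 11, 12, 14, 16}, which has 8 states.

8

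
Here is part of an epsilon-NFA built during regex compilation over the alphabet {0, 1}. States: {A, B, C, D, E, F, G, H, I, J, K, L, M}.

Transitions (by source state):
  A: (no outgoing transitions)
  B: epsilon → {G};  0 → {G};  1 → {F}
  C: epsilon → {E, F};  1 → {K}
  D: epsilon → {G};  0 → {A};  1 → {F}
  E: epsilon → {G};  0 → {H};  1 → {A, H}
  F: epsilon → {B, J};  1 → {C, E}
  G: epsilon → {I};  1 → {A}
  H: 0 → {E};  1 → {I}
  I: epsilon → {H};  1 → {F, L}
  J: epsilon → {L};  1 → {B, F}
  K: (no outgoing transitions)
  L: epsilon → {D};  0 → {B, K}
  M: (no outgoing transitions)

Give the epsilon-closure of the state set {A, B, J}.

Start with {A, B, J}.
From B via epsilon: add G.
From J via epsilon: add L.
From G via epsilon: add I.
From L via epsilon: add D.
From I via epsilon: add H.
No new states can be added; the closed set is {A, B, D, G, H, I, J, L}.

{A, B, D, G, H, I, J, L}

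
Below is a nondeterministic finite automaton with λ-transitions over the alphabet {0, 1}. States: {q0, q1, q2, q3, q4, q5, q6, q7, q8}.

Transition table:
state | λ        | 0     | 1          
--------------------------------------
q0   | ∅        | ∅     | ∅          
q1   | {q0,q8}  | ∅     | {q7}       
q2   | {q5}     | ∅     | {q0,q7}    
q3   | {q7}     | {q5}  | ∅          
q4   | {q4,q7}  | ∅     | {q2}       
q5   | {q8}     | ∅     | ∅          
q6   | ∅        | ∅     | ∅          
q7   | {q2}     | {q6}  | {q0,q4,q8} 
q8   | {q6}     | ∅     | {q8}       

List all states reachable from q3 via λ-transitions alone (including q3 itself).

{q2, q3, q5, q6, q7, q8}

Start with {q3}.
From q3 via λ: add q7.
From q7 via λ: add q2.
From q2 via λ: add q5.
From q5 via λ: add q8.
From q8 via λ: add q6.
No new states can be added; the closed set is {q2, q3, q5, q6, q7, q8}.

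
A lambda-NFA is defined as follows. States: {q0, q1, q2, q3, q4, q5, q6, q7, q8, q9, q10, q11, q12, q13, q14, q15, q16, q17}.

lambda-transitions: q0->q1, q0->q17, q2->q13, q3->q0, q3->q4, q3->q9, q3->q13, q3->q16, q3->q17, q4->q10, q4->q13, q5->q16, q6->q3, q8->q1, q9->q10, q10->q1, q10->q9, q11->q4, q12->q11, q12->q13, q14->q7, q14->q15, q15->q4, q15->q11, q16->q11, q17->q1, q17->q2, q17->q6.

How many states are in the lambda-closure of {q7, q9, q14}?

9

Start with {q7, q9, q14}.
From q9 via lambda: add q10.
From q14 via lambda: add q15.
From q10 via lambda: add q1.
From q15 via lambda: add q4, q11.
From q4 via lambda: add q13.
lambda-closure = {q1, q4, q7, q9, q10, q11, q13, q14, q15}, which has 9 states.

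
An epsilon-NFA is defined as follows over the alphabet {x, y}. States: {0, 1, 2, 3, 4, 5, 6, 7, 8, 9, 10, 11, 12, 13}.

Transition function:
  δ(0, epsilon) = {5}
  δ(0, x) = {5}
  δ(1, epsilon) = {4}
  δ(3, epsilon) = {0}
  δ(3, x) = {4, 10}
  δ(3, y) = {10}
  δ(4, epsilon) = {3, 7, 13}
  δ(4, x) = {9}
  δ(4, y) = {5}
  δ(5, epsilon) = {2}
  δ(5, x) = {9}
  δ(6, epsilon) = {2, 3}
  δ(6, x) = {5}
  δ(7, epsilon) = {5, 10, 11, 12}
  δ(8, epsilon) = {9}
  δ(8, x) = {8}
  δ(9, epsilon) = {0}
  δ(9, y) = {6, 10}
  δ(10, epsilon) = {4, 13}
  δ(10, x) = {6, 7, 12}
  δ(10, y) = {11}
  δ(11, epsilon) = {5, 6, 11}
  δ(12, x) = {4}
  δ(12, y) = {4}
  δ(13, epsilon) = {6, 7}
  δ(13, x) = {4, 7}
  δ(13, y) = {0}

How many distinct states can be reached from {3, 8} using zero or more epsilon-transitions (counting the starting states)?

Start with {3, 8}.
From 3 via epsilon: add 0.
From 8 via epsilon: add 9.
From 0 via epsilon: add 5.
From 5 via epsilon: add 2.
epsilon-closure = {0, 2, 3, 5, 8, 9}, which has 6 states.

6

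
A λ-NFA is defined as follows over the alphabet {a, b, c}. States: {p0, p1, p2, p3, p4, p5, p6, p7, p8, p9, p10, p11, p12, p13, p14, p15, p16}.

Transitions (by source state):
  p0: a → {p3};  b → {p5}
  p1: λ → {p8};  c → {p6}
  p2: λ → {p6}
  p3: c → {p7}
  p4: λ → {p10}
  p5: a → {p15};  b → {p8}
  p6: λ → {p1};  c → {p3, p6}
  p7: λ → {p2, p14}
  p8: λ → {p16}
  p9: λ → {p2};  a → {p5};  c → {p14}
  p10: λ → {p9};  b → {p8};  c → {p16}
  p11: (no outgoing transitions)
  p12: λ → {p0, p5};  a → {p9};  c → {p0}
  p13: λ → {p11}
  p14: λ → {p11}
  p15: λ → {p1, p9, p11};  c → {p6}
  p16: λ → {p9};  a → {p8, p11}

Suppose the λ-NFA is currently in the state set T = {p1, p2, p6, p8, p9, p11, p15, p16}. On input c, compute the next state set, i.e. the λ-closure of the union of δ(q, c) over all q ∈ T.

{p1, p2, p3, p6, p8, p9, p11, p14, p16}

p1 on c → {p6}.
p6 on c → {p3, p6}.
p9 on c → {p14}.
p15 on c → {p6}.
No c-transition from p2, p8, p11, p16.
Union after reading c: {p3, p6, p14}.
Now take the λ-closure:
From p6 via λ: add p1.
From p14 via λ: add p11.
From p1 via λ: add p8.
From p8 via λ: add p16.
From p16 via λ: add p9.
From p9 via λ: add p2.
No new states can be added; the closed set is {p1, p2, p3, p6, p8, p9, p11, p14, p16}.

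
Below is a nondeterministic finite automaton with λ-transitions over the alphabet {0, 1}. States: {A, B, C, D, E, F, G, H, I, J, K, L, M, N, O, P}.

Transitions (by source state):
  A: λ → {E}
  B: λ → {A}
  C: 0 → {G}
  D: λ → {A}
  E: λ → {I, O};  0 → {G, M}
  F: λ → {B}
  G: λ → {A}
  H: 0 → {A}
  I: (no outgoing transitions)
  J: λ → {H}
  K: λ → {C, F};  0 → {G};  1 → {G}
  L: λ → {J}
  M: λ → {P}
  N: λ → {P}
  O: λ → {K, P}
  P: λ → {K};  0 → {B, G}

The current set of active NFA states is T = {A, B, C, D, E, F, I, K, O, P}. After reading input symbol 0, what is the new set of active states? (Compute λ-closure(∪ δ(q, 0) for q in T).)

C on 0 → {G}.
E on 0 → {G, M}.
K on 0 → {G}.
P on 0 → {B, G}.
No 0-transition from A, B, D, F, I, O.
Union after reading 0: {B, G, M}.
Now take the λ-closure:
From B via λ: add A.
From M via λ: add P.
From A via λ: add E.
From P via λ: add K.
From E via λ: add I, O.
From K via λ: add C, F.
No new states can be added; the closed set is {A, B, C, E, F, G, I, K, M, O, P}.

{A, B, C, E, F, G, I, K, M, O, P}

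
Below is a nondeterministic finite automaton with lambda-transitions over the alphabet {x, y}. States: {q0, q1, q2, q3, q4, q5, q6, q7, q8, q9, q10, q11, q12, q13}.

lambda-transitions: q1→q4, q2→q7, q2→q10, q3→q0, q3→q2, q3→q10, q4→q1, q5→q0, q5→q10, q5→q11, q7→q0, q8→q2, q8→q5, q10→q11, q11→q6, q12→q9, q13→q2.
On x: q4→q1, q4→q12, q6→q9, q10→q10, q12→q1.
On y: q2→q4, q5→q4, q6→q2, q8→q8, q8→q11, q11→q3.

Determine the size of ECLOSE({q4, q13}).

9

Start with {q4, q13}.
From q4 via lambda: add q1.
From q13 via lambda: add q2.
From q2 via lambda: add q7, q10.
From q7 via lambda: add q0.
From q10 via lambda: add q11.
From q11 via lambda: add q6.
lambda-closure = {q0, q1, q2, q4, q6, q7, q10, q11, q13}, which has 9 states.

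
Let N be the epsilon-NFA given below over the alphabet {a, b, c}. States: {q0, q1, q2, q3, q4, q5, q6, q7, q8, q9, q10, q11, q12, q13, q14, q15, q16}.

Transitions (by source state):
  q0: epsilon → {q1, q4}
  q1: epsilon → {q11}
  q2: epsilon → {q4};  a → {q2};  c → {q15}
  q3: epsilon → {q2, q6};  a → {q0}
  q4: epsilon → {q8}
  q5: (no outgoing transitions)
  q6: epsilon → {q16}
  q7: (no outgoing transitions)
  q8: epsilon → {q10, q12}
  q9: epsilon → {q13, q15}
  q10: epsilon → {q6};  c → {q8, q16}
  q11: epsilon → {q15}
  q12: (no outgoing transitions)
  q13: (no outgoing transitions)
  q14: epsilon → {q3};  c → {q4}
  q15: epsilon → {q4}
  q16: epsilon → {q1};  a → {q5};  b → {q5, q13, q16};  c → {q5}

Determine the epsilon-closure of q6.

{q1, q4, q6, q8, q10, q11, q12, q15, q16}

Start with {q6}.
From q6 via epsilon: add q16.
From q16 via epsilon: add q1.
From q1 via epsilon: add q11.
From q11 via epsilon: add q15.
From q15 via epsilon: add q4.
From q4 via epsilon: add q8.
From q8 via epsilon: add q10, q12.
No new states can be added; the closed set is {q1, q4, q6, q8, q10, q11, q12, q15, q16}.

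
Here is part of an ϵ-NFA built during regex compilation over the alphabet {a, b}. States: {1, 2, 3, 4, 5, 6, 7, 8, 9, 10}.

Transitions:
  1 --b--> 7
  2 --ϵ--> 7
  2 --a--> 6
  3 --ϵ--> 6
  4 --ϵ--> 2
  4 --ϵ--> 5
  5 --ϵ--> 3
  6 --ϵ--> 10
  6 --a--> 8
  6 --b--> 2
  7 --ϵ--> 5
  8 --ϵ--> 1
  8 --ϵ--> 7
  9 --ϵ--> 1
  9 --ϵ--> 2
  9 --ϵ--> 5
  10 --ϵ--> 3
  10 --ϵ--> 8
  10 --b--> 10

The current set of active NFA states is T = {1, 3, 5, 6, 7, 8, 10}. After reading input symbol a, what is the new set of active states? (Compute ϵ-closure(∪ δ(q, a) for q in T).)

6 on a → {8}.
No a-transition from 1, 3, 5, 7, 8, 10.
Union after reading a: {8}.
Now take the ϵ-closure:
From 8 via ϵ: add 1, 7.
From 7 via ϵ: add 5.
From 5 via ϵ: add 3.
From 3 via ϵ: add 6.
From 6 via ϵ: add 10.
No new states can be added; the closed set is {1, 3, 5, 6, 7, 8, 10}.

{1, 3, 5, 6, 7, 8, 10}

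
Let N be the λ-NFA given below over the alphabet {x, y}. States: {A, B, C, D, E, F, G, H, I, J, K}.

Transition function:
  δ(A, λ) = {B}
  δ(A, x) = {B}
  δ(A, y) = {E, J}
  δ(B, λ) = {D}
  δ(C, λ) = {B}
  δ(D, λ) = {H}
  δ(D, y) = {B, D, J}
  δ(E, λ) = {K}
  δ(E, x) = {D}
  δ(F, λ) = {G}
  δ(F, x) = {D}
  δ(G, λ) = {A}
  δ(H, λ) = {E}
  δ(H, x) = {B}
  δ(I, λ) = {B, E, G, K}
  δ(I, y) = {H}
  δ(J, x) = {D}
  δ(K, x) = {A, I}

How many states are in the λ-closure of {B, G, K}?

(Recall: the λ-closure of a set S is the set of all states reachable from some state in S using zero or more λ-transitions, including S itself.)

7

Start with {B, G, K}.
From B via λ: add D.
From G via λ: add A.
From D via λ: add H.
From H via λ: add E.
λ-closure = {A, B, D, E, G, H, K}, which has 7 states.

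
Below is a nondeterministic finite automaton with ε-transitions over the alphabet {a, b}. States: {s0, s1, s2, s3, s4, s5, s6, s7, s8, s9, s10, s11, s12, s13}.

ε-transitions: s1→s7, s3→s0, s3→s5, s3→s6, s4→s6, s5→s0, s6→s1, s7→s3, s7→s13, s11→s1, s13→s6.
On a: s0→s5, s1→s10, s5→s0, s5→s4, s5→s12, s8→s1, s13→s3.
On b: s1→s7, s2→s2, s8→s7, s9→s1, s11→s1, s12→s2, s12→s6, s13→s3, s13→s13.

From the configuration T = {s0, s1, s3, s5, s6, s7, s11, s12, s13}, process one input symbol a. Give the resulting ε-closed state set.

{s0, s1, s3, s4, s5, s6, s7, s10, s12, s13}

s0 on a → {s5}.
s1 on a → {s10}.
s5 on a → {s0, s4, s12}.
s13 on a → {s3}.
No a-transition from s3, s6, s7, s11, s12.
Union after reading a: {s0, s3, s4, s5, s10, s12}.
Now take the ε-closure:
From s3 via ε: add s6.
From s6 via ε: add s1.
From s1 via ε: add s7.
From s7 via ε: add s13.
No new states can be added; the closed set is {s0, s1, s3, s4, s5, s6, s7, s10, s12, s13}.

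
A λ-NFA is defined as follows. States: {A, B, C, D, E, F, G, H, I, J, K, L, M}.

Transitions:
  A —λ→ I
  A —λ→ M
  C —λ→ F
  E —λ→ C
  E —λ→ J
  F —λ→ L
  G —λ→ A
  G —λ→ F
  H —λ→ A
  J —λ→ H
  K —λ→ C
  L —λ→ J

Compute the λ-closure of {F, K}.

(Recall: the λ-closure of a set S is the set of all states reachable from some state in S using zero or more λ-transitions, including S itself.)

Start with {F, K}.
From F via λ: add L.
From K via λ: add C.
From L via λ: add J.
From J via λ: add H.
From H via λ: add A.
From A via λ: add I, M.
No new states can be added; the closed set is {A, C, F, H, I, J, K, L, M}.

{A, C, F, H, I, J, K, L, M}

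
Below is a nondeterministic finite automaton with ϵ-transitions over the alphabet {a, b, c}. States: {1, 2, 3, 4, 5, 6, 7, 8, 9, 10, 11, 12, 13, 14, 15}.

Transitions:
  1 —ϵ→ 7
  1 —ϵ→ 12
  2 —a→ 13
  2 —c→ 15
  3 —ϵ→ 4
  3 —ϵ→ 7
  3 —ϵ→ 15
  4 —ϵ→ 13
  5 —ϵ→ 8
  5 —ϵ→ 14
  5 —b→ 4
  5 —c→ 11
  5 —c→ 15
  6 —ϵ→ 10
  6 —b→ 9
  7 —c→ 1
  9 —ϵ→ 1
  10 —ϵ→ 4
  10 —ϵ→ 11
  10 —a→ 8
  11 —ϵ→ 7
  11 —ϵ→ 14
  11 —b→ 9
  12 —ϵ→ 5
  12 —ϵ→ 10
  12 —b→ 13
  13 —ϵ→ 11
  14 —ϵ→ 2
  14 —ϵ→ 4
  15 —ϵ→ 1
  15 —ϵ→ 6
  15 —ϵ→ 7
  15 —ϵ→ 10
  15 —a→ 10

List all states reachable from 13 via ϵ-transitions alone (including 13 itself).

Start with {13}.
From 13 via ϵ: add 11.
From 11 via ϵ: add 7, 14.
From 14 via ϵ: add 2, 4.
No new states can be added; the closed set is {2, 4, 7, 11, 13, 14}.

{2, 4, 7, 11, 13, 14}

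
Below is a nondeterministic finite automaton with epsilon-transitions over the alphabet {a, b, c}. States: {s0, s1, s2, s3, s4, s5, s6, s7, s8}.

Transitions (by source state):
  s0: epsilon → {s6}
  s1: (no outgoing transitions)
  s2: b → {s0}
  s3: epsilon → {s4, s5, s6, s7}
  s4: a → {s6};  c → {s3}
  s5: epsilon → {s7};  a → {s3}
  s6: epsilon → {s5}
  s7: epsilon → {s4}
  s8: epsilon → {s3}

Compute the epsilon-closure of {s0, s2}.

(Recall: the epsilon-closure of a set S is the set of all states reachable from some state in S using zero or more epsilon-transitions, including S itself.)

{s0, s2, s4, s5, s6, s7}

Start with {s0, s2}.
From s0 via epsilon: add s6.
From s6 via epsilon: add s5.
From s5 via epsilon: add s7.
From s7 via epsilon: add s4.
No new states can be added; the closed set is {s0, s2, s4, s5, s6, s7}.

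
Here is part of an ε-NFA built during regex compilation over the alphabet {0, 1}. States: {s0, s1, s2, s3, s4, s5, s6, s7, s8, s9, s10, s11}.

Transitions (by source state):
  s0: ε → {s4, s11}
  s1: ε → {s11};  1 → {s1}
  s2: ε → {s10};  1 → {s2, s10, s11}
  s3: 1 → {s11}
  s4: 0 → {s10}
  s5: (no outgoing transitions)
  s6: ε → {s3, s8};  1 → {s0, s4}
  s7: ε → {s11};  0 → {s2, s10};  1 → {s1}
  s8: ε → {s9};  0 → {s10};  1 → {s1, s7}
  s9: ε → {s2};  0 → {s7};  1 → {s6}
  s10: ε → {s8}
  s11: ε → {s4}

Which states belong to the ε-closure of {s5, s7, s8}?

Start with {s5, s7, s8}.
From s7 via ε: add s11.
From s8 via ε: add s9.
From s9 via ε: add s2.
From s11 via ε: add s4.
From s2 via ε: add s10.
No new states can be added; the closed set is {s2, s4, s5, s7, s8, s9, s10, s11}.

{s2, s4, s5, s7, s8, s9, s10, s11}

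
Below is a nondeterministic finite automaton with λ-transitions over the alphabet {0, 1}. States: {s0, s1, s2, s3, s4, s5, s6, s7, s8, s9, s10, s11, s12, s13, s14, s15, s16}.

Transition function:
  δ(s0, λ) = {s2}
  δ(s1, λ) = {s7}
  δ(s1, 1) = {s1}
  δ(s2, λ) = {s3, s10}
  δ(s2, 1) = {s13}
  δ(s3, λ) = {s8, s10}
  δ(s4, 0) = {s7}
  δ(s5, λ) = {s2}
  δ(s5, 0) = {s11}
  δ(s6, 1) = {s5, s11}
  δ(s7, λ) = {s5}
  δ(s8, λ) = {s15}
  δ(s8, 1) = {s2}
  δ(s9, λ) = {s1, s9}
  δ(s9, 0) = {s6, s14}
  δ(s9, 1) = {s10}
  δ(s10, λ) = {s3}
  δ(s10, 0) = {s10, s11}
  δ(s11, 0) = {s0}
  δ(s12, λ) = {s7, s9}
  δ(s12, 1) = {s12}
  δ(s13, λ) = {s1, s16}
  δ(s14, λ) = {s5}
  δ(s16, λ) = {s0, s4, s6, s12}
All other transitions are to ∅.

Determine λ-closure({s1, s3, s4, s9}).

{s1, s2, s3, s4, s5, s7, s8, s9, s10, s15}

Start with {s1, s3, s4, s9}.
From s1 via λ: add s7.
From s3 via λ: add s8, s10.
From s7 via λ: add s5.
From s8 via λ: add s15.
From s5 via λ: add s2.
No new states can be added; the closed set is {s1, s2, s3, s4, s5, s7, s8, s9, s10, s15}.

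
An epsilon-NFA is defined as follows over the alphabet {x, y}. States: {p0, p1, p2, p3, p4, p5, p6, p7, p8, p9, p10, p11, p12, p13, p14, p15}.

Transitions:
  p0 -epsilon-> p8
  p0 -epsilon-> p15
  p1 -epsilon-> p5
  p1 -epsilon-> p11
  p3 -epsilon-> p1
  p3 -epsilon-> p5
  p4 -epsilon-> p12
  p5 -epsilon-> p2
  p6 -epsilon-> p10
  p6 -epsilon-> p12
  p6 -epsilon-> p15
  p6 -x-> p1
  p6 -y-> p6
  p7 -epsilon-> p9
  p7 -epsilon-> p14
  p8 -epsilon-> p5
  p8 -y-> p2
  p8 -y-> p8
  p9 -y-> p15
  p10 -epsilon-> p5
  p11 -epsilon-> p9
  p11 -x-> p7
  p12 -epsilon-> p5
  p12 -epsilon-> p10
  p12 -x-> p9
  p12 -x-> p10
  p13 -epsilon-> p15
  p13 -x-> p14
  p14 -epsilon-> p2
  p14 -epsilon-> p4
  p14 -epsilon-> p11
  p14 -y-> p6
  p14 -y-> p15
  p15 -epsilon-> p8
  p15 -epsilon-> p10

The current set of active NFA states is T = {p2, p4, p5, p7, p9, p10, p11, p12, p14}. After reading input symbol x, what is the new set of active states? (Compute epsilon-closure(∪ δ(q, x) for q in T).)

p11 on x → {p7}.
p12 on x → {p9, p10}.
No x-transition from p2, p4, p5, p7, p9, p10, p14.
Union after reading x: {p7, p9, p10}.
Now take the epsilon-closure:
From p7 via epsilon: add p14.
From p10 via epsilon: add p5.
From p5 via epsilon: add p2.
From p14 via epsilon: add p4, p11.
From p4 via epsilon: add p12.
No new states can be added; the closed set is {p2, p4, p5, p7, p9, p10, p11, p12, p14}.

{p2, p4, p5, p7, p9, p10, p11, p12, p14}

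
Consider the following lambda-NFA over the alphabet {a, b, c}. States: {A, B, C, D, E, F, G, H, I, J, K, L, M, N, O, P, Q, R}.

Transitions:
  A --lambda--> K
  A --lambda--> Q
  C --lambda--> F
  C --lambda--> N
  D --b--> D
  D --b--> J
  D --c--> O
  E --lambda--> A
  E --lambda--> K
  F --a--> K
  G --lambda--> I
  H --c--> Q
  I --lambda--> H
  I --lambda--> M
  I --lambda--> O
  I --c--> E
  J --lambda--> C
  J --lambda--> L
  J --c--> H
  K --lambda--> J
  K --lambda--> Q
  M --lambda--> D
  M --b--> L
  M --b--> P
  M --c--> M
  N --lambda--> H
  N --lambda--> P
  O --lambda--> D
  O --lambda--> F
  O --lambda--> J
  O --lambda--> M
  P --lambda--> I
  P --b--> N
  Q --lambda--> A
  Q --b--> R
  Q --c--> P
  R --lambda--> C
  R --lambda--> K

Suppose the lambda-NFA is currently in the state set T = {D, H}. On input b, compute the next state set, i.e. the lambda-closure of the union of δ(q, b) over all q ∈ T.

D on b → {D, J}.
No b-transition from H.
Union after reading b: {D, J}.
Now take the lambda-closure:
From J via lambda: add C, L.
From C via lambda: add F, N.
From N via lambda: add H, P.
From P via lambda: add I.
From I via lambda: add M, O.
No new states can be added; the closed set is {C, D, F, H, I, J, L, M, N, O, P}.

{C, D, F, H, I, J, L, M, N, O, P}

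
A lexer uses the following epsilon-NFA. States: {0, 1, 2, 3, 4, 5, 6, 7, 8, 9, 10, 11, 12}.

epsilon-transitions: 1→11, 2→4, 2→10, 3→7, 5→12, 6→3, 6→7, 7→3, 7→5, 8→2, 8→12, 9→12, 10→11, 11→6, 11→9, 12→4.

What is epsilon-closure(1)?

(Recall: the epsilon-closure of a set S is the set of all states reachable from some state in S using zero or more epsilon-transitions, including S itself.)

Start with {1}.
From 1 via epsilon: add 11.
From 11 via epsilon: add 6, 9.
From 6 via epsilon: add 3, 7.
From 9 via epsilon: add 12.
From 7 via epsilon: add 5.
From 12 via epsilon: add 4.
No new states can be added; the closed set is {1, 3, 4, 5, 6, 7, 9, 11, 12}.

{1, 3, 4, 5, 6, 7, 9, 11, 12}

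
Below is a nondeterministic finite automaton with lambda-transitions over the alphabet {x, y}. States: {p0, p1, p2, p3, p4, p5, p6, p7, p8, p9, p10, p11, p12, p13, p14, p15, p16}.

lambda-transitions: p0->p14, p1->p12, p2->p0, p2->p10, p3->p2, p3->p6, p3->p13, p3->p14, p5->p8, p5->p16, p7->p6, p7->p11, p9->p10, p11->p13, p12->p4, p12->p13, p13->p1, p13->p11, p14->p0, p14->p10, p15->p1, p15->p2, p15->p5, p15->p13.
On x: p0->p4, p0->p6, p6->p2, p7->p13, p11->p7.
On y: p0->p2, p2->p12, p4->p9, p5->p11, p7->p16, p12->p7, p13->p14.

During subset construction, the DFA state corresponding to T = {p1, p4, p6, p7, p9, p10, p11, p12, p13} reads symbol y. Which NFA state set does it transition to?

{p0, p1, p4, p6, p7, p9, p10, p11, p12, p13, p14, p16}

p4 on y → {p9}.
p7 on y → {p16}.
p12 on y → {p7}.
p13 on y → {p14}.
No y-transition from p1, p6, p9, p10, p11.
Union after reading y: {p7, p9, p14, p16}.
Now take the lambda-closure:
From p7 via lambda: add p6, p11.
From p9 via lambda: add p10.
From p14 via lambda: add p0.
From p11 via lambda: add p13.
From p13 via lambda: add p1.
From p1 via lambda: add p12.
From p12 via lambda: add p4.
No new states can be added; the closed set is {p0, p1, p4, p6, p7, p9, p10, p11, p12, p13, p14, p16}.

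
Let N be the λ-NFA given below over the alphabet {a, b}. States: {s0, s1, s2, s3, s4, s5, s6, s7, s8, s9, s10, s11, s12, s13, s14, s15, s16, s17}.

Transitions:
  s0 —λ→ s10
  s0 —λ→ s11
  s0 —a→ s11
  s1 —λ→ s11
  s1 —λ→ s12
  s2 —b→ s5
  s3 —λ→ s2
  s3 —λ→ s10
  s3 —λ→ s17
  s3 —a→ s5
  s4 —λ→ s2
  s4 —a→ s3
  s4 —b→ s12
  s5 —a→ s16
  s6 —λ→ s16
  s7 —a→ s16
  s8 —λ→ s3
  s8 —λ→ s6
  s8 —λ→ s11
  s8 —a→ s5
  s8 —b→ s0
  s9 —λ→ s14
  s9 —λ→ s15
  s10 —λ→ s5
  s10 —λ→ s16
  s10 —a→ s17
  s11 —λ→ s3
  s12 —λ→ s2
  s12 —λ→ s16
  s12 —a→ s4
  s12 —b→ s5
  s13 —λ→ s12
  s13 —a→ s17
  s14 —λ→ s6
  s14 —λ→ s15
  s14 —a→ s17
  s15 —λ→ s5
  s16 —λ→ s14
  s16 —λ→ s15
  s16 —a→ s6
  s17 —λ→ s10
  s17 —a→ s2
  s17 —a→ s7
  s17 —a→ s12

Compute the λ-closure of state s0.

{s0, s2, s3, s5, s6, s10, s11, s14, s15, s16, s17}

Start with {s0}.
From s0 via λ: add s10, s11.
From s10 via λ: add s5, s16.
From s11 via λ: add s3.
From s3 via λ: add s2, s17.
From s16 via λ: add s14, s15.
From s14 via λ: add s6.
No new states can be added; the closed set is {s0, s2, s3, s5, s6, s10, s11, s14, s15, s16, s17}.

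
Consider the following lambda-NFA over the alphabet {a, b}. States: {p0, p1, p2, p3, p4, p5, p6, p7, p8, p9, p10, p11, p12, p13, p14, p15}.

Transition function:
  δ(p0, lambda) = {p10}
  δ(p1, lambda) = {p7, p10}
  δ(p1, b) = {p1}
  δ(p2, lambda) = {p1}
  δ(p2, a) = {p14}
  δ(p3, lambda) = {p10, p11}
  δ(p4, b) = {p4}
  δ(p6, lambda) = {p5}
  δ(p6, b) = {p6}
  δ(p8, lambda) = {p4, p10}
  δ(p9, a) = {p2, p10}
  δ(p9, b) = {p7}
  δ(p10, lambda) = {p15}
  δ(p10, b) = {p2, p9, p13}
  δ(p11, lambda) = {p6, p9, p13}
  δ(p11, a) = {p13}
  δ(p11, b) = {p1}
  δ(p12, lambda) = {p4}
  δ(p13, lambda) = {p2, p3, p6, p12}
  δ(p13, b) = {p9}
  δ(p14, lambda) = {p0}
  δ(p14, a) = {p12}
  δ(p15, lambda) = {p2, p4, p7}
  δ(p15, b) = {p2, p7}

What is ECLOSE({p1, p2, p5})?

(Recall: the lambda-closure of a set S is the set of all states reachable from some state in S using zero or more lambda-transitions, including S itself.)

{p1, p2, p4, p5, p7, p10, p15}

Start with {p1, p2, p5}.
From p1 via lambda: add p7, p10.
From p10 via lambda: add p15.
From p15 via lambda: add p4.
No new states can be added; the closed set is {p1, p2, p4, p5, p7, p10, p15}.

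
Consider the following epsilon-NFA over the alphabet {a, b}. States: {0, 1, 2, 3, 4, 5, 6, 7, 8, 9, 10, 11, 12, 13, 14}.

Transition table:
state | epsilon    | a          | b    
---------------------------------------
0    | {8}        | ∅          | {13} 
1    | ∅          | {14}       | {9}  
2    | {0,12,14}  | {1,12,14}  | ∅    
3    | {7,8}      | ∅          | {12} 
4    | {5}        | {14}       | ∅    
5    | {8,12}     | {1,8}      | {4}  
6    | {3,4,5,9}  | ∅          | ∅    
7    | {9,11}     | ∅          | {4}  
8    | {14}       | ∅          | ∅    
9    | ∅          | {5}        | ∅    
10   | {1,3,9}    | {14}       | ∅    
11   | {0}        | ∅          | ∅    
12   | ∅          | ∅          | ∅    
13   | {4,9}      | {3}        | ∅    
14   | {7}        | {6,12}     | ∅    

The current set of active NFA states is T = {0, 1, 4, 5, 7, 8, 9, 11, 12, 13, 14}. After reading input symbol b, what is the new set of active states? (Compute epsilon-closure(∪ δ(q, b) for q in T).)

0 on b → {13}.
1 on b → {9}.
5 on b → {4}.
7 on b → {4}.
No b-transition from 4, 8, 9, 11, 12, 13, 14.
Union after reading b: {4, 9, 13}.
Now take the epsilon-closure:
From 4 via epsilon: add 5.
From 5 via epsilon: add 8, 12.
From 8 via epsilon: add 14.
From 14 via epsilon: add 7.
From 7 via epsilon: add 11.
From 11 via epsilon: add 0.
No new states can be added; the closed set is {0, 4, 5, 7, 8, 9, 11, 12, 13, 14}.

{0, 4, 5, 7, 8, 9, 11, 12, 13, 14}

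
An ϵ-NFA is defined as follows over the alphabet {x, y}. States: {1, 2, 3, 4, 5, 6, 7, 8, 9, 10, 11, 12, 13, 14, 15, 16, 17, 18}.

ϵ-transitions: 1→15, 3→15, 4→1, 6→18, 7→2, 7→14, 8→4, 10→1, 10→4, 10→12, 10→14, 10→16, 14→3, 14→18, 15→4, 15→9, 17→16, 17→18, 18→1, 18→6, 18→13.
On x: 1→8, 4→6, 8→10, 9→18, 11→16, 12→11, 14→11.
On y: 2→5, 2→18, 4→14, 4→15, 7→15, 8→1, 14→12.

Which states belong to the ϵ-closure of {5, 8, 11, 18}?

Start with {5, 8, 11, 18}.
From 8 via ϵ: add 4.
From 18 via ϵ: add 1, 6, 13.
From 1 via ϵ: add 15.
From 15 via ϵ: add 9.
No new states can be added; the closed set is {1, 4, 5, 6, 8, 9, 11, 13, 15, 18}.

{1, 4, 5, 6, 8, 9, 11, 13, 15, 18}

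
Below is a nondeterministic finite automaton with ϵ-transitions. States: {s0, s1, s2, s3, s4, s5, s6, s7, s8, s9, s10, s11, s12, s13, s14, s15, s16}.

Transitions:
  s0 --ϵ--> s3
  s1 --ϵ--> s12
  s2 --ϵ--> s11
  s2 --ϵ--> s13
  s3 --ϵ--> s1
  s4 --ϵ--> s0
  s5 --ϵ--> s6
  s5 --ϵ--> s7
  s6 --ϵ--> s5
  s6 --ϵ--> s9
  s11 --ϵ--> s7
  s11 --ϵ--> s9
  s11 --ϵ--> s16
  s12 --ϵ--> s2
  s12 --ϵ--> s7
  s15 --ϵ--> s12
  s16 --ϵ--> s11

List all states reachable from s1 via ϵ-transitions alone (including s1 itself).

Start with {s1}.
From s1 via ϵ: add s12.
From s12 via ϵ: add s2, s7.
From s2 via ϵ: add s11, s13.
From s11 via ϵ: add s9, s16.
No new states can be added; the closed set is {s1, s2, s7, s9, s11, s12, s13, s16}.

{s1, s2, s7, s9, s11, s12, s13, s16}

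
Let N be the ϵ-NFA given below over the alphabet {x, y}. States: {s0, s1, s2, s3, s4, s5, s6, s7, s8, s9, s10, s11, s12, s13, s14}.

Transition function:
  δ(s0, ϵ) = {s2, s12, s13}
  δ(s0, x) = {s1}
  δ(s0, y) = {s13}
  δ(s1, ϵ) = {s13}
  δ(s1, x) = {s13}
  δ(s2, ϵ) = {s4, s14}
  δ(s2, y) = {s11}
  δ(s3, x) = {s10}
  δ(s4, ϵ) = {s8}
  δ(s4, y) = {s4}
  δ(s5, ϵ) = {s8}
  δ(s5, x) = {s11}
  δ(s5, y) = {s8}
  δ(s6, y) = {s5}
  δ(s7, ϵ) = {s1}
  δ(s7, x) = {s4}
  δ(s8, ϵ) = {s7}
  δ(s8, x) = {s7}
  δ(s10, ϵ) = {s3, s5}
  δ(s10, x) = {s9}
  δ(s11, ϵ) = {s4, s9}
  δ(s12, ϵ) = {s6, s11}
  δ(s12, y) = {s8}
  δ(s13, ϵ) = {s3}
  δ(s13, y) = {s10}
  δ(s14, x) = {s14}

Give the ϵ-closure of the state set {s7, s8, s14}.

{s1, s3, s7, s8, s13, s14}

Start with {s7, s8, s14}.
From s7 via ϵ: add s1.
From s1 via ϵ: add s13.
From s13 via ϵ: add s3.
No new states can be added; the closed set is {s1, s3, s7, s8, s13, s14}.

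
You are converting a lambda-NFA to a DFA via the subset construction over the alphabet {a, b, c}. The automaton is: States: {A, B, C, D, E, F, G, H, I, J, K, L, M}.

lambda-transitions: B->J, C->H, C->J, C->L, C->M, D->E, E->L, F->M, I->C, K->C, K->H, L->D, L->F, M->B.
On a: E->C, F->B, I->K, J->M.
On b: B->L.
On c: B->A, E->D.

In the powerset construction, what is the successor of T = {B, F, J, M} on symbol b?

B on b → {L}.
No b-transition from F, J, M.
Union after reading b: {L}.
Now take the lambda-closure:
From L via lambda: add D, F.
From D via lambda: add E.
From F via lambda: add M.
From M via lambda: add B.
From B via lambda: add J.
No new states can be added; the closed set is {B, D, E, F, J, L, M}.

{B, D, E, F, J, L, M}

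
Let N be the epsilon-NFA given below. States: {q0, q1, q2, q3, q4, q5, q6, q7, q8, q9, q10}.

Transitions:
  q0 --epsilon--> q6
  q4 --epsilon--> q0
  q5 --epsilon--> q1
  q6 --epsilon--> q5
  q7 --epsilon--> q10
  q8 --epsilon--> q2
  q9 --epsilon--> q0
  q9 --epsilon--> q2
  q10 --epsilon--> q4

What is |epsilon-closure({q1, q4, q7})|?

7

Start with {q1, q4, q7}.
From q4 via epsilon: add q0.
From q7 via epsilon: add q10.
From q0 via epsilon: add q6.
From q6 via epsilon: add q5.
epsilon-closure = {q0, q1, q4, q5, q6, q7, q10}, which has 7 states.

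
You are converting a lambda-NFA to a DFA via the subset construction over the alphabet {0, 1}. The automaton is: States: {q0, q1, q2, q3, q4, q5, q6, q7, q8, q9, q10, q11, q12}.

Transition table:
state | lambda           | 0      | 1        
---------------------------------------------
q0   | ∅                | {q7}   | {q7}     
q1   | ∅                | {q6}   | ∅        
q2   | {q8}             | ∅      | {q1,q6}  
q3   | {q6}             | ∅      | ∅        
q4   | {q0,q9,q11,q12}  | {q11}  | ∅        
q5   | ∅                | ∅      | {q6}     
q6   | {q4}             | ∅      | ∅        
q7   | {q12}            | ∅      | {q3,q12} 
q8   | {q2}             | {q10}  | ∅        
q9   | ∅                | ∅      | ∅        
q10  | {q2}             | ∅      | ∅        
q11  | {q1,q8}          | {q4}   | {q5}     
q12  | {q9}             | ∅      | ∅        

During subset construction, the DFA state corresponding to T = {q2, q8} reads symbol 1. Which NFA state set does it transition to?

q2 on 1 → {q1, q6}.
No 1-transition from q8.
Union after reading 1: {q1, q6}.
Now take the lambda-closure:
From q6 via lambda: add q4.
From q4 via lambda: add q0, q9, q11, q12.
From q11 via lambda: add q8.
From q8 via lambda: add q2.
No new states can be added; the closed set is {q0, q1, q2, q4, q6, q8, q9, q11, q12}.

{q0, q1, q2, q4, q6, q8, q9, q11, q12}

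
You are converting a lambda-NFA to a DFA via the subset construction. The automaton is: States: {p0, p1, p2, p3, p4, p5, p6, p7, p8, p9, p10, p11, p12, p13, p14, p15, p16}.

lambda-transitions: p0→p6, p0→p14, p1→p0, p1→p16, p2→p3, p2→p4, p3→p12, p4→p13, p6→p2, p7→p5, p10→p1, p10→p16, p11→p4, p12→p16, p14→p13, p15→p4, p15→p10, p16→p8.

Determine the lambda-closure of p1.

{p0, p1, p2, p3, p4, p6, p8, p12, p13, p14, p16}

Start with {p1}.
From p1 via lambda: add p0, p16.
From p0 via lambda: add p6, p14.
From p16 via lambda: add p8.
From p6 via lambda: add p2.
From p14 via lambda: add p13.
From p2 via lambda: add p3, p4.
From p3 via lambda: add p12.
No new states can be added; the closed set is {p0, p1, p2, p3, p4, p6, p8, p12, p13, p14, p16}.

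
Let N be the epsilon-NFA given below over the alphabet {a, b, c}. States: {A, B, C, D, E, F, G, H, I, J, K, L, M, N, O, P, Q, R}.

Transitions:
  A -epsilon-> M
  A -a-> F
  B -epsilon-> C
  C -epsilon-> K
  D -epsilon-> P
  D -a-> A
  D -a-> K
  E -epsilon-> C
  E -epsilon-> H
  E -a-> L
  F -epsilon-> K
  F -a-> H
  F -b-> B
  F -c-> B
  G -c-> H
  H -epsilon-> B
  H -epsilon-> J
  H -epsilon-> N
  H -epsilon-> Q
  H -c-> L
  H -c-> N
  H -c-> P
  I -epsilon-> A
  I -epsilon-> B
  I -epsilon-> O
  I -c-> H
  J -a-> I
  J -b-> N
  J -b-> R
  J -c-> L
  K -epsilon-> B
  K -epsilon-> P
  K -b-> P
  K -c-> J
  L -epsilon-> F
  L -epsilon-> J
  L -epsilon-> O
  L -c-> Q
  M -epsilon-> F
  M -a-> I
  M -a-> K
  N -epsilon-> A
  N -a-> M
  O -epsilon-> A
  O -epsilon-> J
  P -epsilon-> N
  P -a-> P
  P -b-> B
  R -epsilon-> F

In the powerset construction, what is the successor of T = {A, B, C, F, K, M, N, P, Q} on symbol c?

{A, B, C, F, J, K, M, N, P}

F on c → {B}.
K on c → {J}.
No c-transition from A, B, C, M, N, P, Q.
Union after reading c: {B, J}.
Now take the epsilon-closure:
From B via epsilon: add C.
From C via epsilon: add K.
From K via epsilon: add P.
From P via epsilon: add N.
From N via epsilon: add A.
From A via epsilon: add M.
From M via epsilon: add F.
No new states can be added; the closed set is {A, B, C, F, J, K, M, N, P}.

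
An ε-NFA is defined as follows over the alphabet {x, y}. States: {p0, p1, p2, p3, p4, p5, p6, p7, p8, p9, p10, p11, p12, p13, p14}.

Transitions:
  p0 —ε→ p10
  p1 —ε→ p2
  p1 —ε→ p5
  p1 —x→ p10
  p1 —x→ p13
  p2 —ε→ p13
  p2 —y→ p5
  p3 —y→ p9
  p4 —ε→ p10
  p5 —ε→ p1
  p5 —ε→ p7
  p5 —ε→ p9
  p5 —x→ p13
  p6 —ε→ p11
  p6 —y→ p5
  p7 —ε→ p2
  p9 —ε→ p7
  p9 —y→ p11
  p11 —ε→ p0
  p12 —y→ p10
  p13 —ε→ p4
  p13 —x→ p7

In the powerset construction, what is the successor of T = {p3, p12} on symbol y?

{p2, p4, p7, p9, p10, p13}

p3 on y → {p9}.
p12 on y → {p10}.
Union after reading y: {p9, p10}.
Now take the ε-closure:
From p9 via ε: add p7.
From p7 via ε: add p2.
From p2 via ε: add p13.
From p13 via ε: add p4.
No new states can be added; the closed set is {p2, p4, p7, p9, p10, p13}.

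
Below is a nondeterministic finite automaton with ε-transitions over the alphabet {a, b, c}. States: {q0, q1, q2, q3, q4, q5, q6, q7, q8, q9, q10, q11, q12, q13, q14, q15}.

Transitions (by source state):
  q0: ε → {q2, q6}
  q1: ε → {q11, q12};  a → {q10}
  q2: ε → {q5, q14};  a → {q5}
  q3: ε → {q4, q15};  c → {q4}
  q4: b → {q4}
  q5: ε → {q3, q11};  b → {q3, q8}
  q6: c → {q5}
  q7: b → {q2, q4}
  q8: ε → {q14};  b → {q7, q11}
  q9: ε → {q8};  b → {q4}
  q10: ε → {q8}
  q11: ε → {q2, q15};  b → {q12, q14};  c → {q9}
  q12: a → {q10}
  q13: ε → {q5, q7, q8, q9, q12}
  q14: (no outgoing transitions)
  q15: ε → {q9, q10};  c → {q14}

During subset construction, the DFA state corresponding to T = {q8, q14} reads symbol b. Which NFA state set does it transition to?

{q2, q3, q4, q5, q7, q8, q9, q10, q11, q14, q15}

q8 on b → {q7, q11}.
No b-transition from q14.
Union after reading b: {q7, q11}.
Now take the ε-closure:
From q11 via ε: add q2, q15.
From q2 via ε: add q5, q14.
From q15 via ε: add q9, q10.
From q5 via ε: add q3.
From q9 via ε: add q8.
From q3 via ε: add q4.
No new states can be added; the closed set is {q2, q3, q4, q5, q7, q8, q9, q10, q11, q14, q15}.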